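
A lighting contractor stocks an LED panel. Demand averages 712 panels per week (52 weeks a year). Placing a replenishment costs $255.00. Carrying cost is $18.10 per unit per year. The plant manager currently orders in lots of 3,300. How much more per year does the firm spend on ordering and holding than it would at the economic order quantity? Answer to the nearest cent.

Extra cost ≈ $14,238.96 per year

Annual demand D = 712 × 52 = 37,024.
EOQ = √(2DS/H) = √(2 × 37,024 × 255 / 18.1) ≈ 1021.38.
Cost at Q* = (D/Q*)S + (Q*/2)H = √(2DSH) ≈ $18,486.98.
Cost at Q = 3,300: (37,024/3,300)×255 + (3,300/2)×18.1 = $2,860.95 + $29,865.00 = $32,725.95.
Excess = $32,725.95 − $18,486.98 = $14,238.96.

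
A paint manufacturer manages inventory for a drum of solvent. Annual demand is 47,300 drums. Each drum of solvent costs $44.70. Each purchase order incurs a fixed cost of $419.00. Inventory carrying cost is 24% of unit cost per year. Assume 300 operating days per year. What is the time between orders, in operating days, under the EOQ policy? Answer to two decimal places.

Holding cost H = 0.24 × $44.70 = $10.7280 per unit per year.
Q* = √(2DS/H) = √(2 × 47,300 × 419 / 10.728) ≈ 1922.18.
Cycle time = Q*/D × 300 = 1922.18 / 47,300 × 300 ≈ 12.191 days.

T ≈ 12.19 days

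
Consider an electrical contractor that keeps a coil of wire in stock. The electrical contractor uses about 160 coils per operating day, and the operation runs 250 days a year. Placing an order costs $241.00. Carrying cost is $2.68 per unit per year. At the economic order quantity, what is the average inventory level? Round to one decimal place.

Average inventory ≈ 1,341.1 coils

Annual demand D = 160 × 250 = 40,000.
EOQ = √(2DS/H) = √(2 × 40,000 × 241 / 2.68) ≈ 2682.17.
Average inventory = Q*/2 ≈ 2682.17 / 2 = 1341.084.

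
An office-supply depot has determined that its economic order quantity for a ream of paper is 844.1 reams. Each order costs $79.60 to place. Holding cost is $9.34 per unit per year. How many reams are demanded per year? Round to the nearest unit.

D ≈ 41,801 reams per year

The basic EOQ model gives Q* = √(2DS/H); rearrange for the unknown.
From Q* = √(2DS/H): D = Q*²H / (2S) = 844.1² × 9.34 / (2 × 79.6) = 41801.476.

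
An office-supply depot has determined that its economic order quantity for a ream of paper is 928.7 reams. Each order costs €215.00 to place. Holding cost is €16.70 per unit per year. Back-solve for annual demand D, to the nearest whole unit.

D ≈ 33,496 reams per year

The basic EOQ model gives Q* = √(2DS/H); rearrange for the unknown.
From Q* = √(2DS/H): D = Q*²H / (2S) = 928.7² × 16.7 / (2 × 215) = 33496.460.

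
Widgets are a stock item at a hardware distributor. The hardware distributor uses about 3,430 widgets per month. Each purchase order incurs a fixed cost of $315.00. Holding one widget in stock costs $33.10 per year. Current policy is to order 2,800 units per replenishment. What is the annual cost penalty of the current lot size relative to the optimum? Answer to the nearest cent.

Extra cost ≈ $21,673.58 per year

Annual demand D = 3,430 × 12 = 41,160.
EOQ = √(2DS/H) = √(2 × 41,160 × 315 / 33.1) ≈ 885.10.
Cost at Q* = (D/Q*)S + (Q*/2)H = √(2DSH) ≈ $29,296.92.
Cost at Q = 2,800: (41,160/2,800)×315 + (2,800/2)×33.1 = $4,630.50 + $46,340.00 = $50,970.50.
Excess = $50,970.50 − $29,296.92 = $21,673.58.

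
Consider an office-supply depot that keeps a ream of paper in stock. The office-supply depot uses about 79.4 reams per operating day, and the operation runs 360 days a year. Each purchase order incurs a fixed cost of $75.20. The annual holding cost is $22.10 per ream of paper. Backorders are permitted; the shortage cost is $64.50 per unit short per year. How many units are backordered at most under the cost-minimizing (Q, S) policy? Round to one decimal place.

S* ≈ 130.4 reams

Annual demand D = 79.4 × 360 = 28,584.
With planned backorders, Q* = √(2DS/H) · √((H+B)/B).
√(2DS/H) = √(2 × 28,584 × 75.2 / 22.1) = 441.051.
√((H+B)/B) = √((22.1+64.5)/64.5) = 1.1587.
Q* ≈ 511.056.
S* = Q* · H/(H+B) = 511.056 × 22.1/86.6 ≈ 130.420.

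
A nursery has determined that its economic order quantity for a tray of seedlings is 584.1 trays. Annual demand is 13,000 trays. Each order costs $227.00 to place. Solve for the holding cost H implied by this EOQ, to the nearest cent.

The basic EOQ model gives Q* = √(2DS/H); rearrange for the unknown.
From Q* = √(2DS/H): H = 2DS / Q*² = 2 × 13,000 × 227 / 584.1² = 17.2992.

H ≈ $17.30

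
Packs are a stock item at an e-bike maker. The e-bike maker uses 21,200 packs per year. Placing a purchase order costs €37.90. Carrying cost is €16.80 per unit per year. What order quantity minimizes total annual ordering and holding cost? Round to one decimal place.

EOQ = √(2DS / H) = √(2 × 21,200 × 37.9 / 16.8).
= √(1,606,960 / 16.8) = √95,652.381 ≈ 309.277.

Q* ≈ 309.3 packs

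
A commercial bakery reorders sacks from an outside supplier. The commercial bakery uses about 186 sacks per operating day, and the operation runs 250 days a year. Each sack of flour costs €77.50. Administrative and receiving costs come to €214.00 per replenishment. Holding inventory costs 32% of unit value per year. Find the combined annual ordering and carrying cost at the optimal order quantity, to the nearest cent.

TC* ≈ €22,216.43

Annual demand D = 186 × 250 = 46,500.
Holding cost H = 0.32 × €77.50 = €24.8000 per unit per year.
EOQ = √(2DS/H) = √(2 × 46,500 × 214 / 24.8) ≈ 895.82.
At Q*, ordering cost (D/Q*)S equals holding cost (Q*/2)H, each = √(DSH/2).
Minimum total = √(2DSH) = √(2 × 46,500 × 214 × 24.8) ≈ 22216.426.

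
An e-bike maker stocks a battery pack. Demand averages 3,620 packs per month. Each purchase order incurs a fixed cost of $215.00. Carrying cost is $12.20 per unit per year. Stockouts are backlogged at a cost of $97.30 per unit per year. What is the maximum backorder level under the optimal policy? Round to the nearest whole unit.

S* ≈ 146 packs

Annual demand D = 3,620 × 12 = 43,440.
With planned backorders, Q* = √(2DS/H) · √((H+B)/B).
√(2DS/H) = √(2 × 43,440 × 215 / 12.2) = 1237.369.
√((H+B)/B) = √((12.2+97.3)/97.3) = 1.0608.
Q* ≈ 1312.653.
S* = Q* · H/(H+B) = 1312.653 × 12.2/109.5 ≈ 146.250.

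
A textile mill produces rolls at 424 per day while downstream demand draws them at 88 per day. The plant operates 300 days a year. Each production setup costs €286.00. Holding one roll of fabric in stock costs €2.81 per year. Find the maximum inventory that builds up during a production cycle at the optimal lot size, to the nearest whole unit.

I_max ≈ 2,064 rolls

Annual demand D = 88 × 300 = 26,400.
Production build-up factor (1 − d/p) = 1 − 88/424 = 0.7925.
Q* = √(2DS / (H(1 − d/p))) = √(2 × 26,400 × 286 / (2.81 × 0.7925)).
= √(15,100,800 / 2.2268) ≈ 2604.115.
Maximum inventory = Q*(1 − d/p) = 2604.115 × 0.7925 ≈ 2063.638.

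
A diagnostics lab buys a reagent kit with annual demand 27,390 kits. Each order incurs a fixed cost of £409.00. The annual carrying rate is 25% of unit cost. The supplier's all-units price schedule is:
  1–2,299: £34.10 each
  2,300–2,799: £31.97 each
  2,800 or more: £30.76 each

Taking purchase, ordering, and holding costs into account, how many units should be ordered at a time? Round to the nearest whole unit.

Q* ≈ 2,800 kits

Holding cost per unit per year at price C is H = 0.25·C.
For each price level, check whether its EOQ is feasible; otherwise the best quantity at that price is the breakpoint.
EOQ at £34.10 = 1621.2 (feasible in tier 1): TC = 27,390×£34.10 + (27,390/1621.2)×409 + (1621.2/2)×0.25×£34.10 = £947,819.38.
EOQ at £31.97 = 1674.3 < 2300, so use break Q=2300: TC = 27,390×£31.97 + (27,390/2300.0)×409 + (2300.0/2)×0.25×£31.97 = £889,720.33.
EOQ at £30.76 = 1706.9 < 2800, so use break Q=2800: TC = 27,390×£30.76 + (27,390/2800.0)×409 + (2800.0/2)×0.25×£30.76 = £857,283.30.
Lowest total cost is £857,283.30 at Q = 2800.0.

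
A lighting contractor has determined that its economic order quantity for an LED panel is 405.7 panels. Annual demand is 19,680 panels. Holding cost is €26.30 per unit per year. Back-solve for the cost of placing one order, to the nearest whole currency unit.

The basic EOQ model gives Q* = √(2DS/H); rearrange for the unknown.
From Q* = √(2DS/H): S = Q*²H / (2D) = 405.7² × 26.3 / (2 × 19,680) = 109.9792.

S ≈ €110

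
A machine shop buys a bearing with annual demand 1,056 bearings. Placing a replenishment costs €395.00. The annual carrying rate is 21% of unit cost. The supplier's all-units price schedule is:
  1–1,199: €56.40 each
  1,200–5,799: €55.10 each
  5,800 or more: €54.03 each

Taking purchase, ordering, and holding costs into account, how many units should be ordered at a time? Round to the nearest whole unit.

Q* ≈ 265 bearings

Holding cost per unit per year at price C is H = 0.21·C.
Candidates are each tier's EOQ (if it falls in that tier) and each price-break quantity.
EOQ at €56.40 = 265.4 (feasible in tier 1): TC = 1,056×€56.40 + (1,056/265.4)×395 + (265.4/2)×0.21×€56.40 = €62,701.76.
EOQ at €55.10 = 268.5 < 1200, so use break Q=1200: TC = 1,056×€55.10 + (1,056/1200.0)×395 + (1200.0/2)×0.21×€55.10 = €65,475.80.
EOQ at €54.03 = 271.2 < 5800, so use break Q=5800: TC = 1,056×€54.03 + (1,056/5800.0)×395 + (5800.0/2)×0.21×€54.03 = €90,031.87.
Lowest total cost is €62,701.76 at Q = 265.4.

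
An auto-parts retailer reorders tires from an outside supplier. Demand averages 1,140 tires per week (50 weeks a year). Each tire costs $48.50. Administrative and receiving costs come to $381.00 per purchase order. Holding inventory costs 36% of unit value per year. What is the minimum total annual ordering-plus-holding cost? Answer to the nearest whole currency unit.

TC* ≈ $27,538

Annual demand D = 1,140 × 50 = 57,000.
Holding cost H = 0.36 × $48.50 = $17.4600 per unit per year.
EOQ = √(2DS/H) = √(2 × 57,000 × 381 / 17.46) ≈ 1577.22.
At the optimum the two cost components are equal, so total cost = 2·(Q*/2)H = Q*·H.
Minimum total = √(2DSH) = √(2 × 57,000 × 381 × 17.46) ≈ 27538.294.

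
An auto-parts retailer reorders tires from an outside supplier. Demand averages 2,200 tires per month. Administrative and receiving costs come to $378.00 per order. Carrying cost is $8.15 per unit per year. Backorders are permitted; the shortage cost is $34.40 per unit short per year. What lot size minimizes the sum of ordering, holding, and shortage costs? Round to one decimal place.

Q* ≈ 1,740.4 tires

Annual demand D = 2,200 × 12 = 26,400.
With planned backorders, Q* = √(2DS/H) · √((H+B)/B).
√(2DS/H) = √(2 × 26,400 × 378 / 8.15) = 1564.891.
√((H+B)/B) = √((8.15+34.4)/34.4) = 1.1122.
Q* ≈ 1740.422.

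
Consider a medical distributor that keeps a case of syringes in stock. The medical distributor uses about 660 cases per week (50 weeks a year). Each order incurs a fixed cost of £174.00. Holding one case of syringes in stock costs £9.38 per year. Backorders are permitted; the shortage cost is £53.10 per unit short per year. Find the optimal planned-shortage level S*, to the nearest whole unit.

Annual demand D = 660 × 50 = 33,000.
With planned backorders, Q* = √(2DS/H) · √((H+B)/B).
√(2DS/H) = √(2 × 33,000 × 174 / 9.38) = 1106.484.
√((H+B)/B) = √((9.38+53.1)/53.1) = 1.0847.
Q* ≈ 1200.241.
S* = Q* · H/(H+B) = 1200.241 × 9.38/62.48 ≈ 180.190.

S* ≈ 180 cases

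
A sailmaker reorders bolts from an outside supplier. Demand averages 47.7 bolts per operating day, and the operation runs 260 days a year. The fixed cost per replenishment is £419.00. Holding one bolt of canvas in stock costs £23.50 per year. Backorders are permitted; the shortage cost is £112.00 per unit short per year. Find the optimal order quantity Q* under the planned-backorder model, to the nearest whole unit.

Q* ≈ 731 bolts

Annual demand D = 47.7 × 260 = 12,402.
With planned backorders, Q* = √(2DS/H) · √((H+B)/B).
√(2DS/H) = √(2 × 12,402 × 419 / 23.5) = 665.019.
√((H+B)/B) = √((23.5+112)/112) = 1.0999.
Q* ≈ 731.467.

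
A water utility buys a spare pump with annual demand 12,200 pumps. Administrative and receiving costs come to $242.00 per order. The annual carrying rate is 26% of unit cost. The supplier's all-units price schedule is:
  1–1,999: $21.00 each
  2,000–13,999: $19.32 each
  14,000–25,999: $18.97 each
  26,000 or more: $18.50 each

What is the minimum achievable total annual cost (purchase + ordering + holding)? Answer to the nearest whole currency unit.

Holding cost per unit per year at price C is H = 0.26·C.
Evaluate total cost at each tier's feasible EOQ or, if the EOQ is below the tier, at the tier's minimum quantity.
EOQ at $21.00 = 1039.9 (feasible in tier 1): TC = 12,200×$21.00 + (12,200/1039.9)×242 + (1039.9/2)×0.26×$21.00 = $261,878.05.
EOQ at $19.32 = 1084.2 < 2000, so use break Q=2000: TC = 12,200×$19.32 + (12,200/2000.0)×242 + (2000.0/2)×0.26×$19.32 = $242,203.40.
EOQ at $18.97 = 1094.2 < 14000, so use break Q=14000: TC = 12,200×$18.97 + (12,200/14000.0)×242 + (14000.0/2)×0.26×$18.97 = $266,170.29.
EOQ at $18.50 = 1108.0 < 26000, so use break Q=26000: TC = 12,200×$18.50 + (12,200/26000.0)×242 + (26000.0/2)×0.26×$18.50 = $288,343.55.
Lowest total cost among the candidates is at Q = 2000.0.

TC* ≈ $242,203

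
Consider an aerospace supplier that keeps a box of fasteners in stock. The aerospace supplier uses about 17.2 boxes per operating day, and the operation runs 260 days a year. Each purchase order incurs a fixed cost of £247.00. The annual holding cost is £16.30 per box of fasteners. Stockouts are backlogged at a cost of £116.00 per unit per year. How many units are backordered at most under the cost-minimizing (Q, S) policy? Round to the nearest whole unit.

Annual demand D = 17.2 × 260 = 4,472.
With planned backorders, Q* = √(2DS/H) · √((H+B)/B).
√(2DS/H) = √(2 × 4,472 × 247 / 16.3) = 368.146.
√((H+B)/B) = √((16.3+116)/116) = 1.0680.
Q* ≈ 393.162.
S* = Q* · H/(H+B) = 393.162 × 16.3/132.3 ≈ 48.439.

S* ≈ 48 boxes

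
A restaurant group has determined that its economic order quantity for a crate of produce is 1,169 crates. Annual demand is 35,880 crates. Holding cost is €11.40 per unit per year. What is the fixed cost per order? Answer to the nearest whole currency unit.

The basic EOQ model gives Q* = √(2DS/H); rearrange for the unknown.
From Q* = √(2DS/H): S = Q*²H / (2D) = 1,169² × 11.4 / (2 × 35,880) = 217.0958.

S ≈ €217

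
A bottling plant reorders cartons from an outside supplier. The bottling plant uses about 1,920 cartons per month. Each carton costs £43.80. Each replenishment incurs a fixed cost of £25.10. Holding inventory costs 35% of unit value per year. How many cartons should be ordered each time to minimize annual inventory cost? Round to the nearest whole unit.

Annual demand D = 1,920 × 12 = 23,040.
Holding cost H = 0.35 × £43.80 = £15.3300 per unit per year.
EOQ = √(2DS / H) = √(2 × 23,040 × 25.1 / 15.33).
= √(1,156,608 / 15.33) = √75,447.3581 ≈ 274.677.

Q* ≈ 275 cartons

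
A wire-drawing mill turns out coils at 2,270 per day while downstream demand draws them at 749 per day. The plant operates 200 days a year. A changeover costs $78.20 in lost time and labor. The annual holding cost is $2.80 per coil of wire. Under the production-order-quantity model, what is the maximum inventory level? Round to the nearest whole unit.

I_max ≈ 2,368 coils

Annual demand D = 749 × 200 = 149,800.
Production build-up factor (1 − d/p) = 1 − 749/2,270 = 0.6700.
Q* = √(2DS / (H(1 − d/p))) = √(2 × 149,800 × 78.2 / (2.8 × 0.6700)).
= √(23,428,720 / 1.8761) ≈ 3533.813.
Maximum inventory = Q*(1 − d/p) = 3533.813 × 0.6700 ≈ 2367.811.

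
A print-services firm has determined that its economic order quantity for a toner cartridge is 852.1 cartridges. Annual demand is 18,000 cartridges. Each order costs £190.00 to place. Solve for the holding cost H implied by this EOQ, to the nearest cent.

H ≈ £9.42

The basic EOQ model gives Q* = √(2DS/H); rearrange for the unknown.
From Q* = √(2DS/H): H = 2DS / Q*² = 2 × 18,000 × 190 / 852.1² = 9.4205.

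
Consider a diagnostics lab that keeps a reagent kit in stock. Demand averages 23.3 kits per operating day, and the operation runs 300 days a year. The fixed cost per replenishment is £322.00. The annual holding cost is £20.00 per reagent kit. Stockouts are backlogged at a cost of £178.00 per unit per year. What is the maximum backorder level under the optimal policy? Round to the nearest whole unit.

Annual demand D = 23.3 × 300 = 6,990.
With planned backorders, Q* = √(2DS/H) · √((H+B)/B).
√(2DS/H) = √(2 × 6,990 × 322 / 20) = 474.424.
√((H+B)/B) = √((20+178)/178) = 1.0547.
Q* ≈ 500.368.
S* = Q* · H/(H+B) = 500.368 × 20/198 ≈ 50.542.

S* ≈ 51 kits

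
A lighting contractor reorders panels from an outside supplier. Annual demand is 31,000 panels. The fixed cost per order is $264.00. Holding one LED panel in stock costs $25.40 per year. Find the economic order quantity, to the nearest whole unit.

EOQ = √(2DS / H) = √(2 × 31,000 × 264 / 25.4).
= √(16,368,000 / 25.4) = √644,409.4488 ≈ 802.751.

Q* ≈ 803 panels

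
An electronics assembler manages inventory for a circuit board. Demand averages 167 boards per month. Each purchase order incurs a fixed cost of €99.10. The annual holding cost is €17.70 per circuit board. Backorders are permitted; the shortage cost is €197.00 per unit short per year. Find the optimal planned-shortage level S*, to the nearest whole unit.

Annual demand D = 167 × 12 = 2,004.
With planned backorders, Q* = √(2DS/H) · √((H+B)/B).
√(2DS/H) = √(2 × 2,004 × 99.1 / 17.7) = 149.801.
√((H+B)/B) = √((17.7+197)/197) = 1.0440.
Q* ≈ 156.386.
S* = Q* · H/(H+B) = 156.386 × 17.7/214.7 ≈ 12.893.

S* ≈ 13 boards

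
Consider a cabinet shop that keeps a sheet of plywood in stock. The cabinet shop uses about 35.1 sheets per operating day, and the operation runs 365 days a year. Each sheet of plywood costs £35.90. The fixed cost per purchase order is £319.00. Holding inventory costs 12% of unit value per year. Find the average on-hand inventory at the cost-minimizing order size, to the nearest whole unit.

Average inventory ≈ 689 sheets

Annual demand D = 35.1 × 365 = 12,811.5.
Holding cost H = 0.12 × £35.90 = £4.3080 per unit per year.
The optimal lot size = √(2DS/H) = √(2 × 12,811.5 × 319 / 4.308) ≈ 1377.44.
Average inventory = Q*/2 ≈ 1377.44 / 2 = 688.720.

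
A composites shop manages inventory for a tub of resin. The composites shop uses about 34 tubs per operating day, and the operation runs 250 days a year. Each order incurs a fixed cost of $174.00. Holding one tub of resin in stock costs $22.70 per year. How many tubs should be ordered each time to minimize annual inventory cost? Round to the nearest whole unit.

Q* ≈ 361 tubs

Annual demand D = 34 × 250 = 8,500.
EOQ = √(2DS / H) = √(2 × 8,500 × 174 / 22.7).
= √(2,958,000 / 22.7) = √130,308.37 ≈ 360.983.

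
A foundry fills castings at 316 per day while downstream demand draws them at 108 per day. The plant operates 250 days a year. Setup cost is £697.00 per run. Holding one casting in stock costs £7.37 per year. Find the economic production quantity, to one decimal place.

Annual demand D = 108 × 250 = 27,000.
Production build-up factor (1 − d/p) = 1 − 108/316 = 0.6582.
Q* = √(2DS / (H(1 − d/p))) = √(2 × 27,000 × 697 / (7.37 × 0.6582)).
= √(37,638,000 / 4.8511) ≈ 2785.425.

Q* ≈ 2,785.4 castings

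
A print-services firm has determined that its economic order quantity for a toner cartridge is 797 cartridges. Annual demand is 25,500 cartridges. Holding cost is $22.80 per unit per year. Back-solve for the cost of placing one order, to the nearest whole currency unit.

Squaring Q* = √(2DS/H) gives Q*² = 2DS/H.
From Q* = √(2DS/H): S = Q*²H / (2D) = 797² × 22.8 / (2 × 25,500) = 283.9758.

S ≈ $284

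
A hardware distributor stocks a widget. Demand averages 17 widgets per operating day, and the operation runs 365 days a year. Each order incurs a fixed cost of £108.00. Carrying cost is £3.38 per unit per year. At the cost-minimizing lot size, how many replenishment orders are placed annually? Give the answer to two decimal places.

N ≈ 9.85 orders per year

Annual demand D = 17 × 365 = 6,205.
Q* = √(2DS/H) = √(2 × 6,205 × 108 / 3.38) ≈ 629.71.
Orders per year = D / Q* = 6,205 / 629.71 ≈ 9.854.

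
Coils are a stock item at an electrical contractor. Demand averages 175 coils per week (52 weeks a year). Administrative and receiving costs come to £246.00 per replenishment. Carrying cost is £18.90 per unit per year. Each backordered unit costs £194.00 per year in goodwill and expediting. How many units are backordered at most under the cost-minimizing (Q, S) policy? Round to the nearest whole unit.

S* ≈ 45 coils

Annual demand D = 175 × 52 = 9,100.
With planned backorders, Q* = √(2DS/H) · √((H+B)/B).
√(2DS/H) = √(2 × 9,100 × 246 / 18.9) = 486.712.
√((H+B)/B) = √((18.9+194)/194) = 1.0476.
Q* ≈ 509.870.
S* = Q* · H/(H+B) = 509.870 × 18.9/212.9 ≈ 45.263.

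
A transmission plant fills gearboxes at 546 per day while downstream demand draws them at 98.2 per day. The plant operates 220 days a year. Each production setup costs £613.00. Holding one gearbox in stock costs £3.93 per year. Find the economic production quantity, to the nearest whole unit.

Annual demand D = 98.2 × 220 = 21,604.
Production build-up factor (1 − d/p) = 1 − 98.2/546 = 0.8201.
Q* = √(2DS / (H(1 − d/p))) = √(2 × 21,604 × 613 / (3.93 × 0.8201)).
= √(26,486,504 / 3.2232) ≈ 2866.621.

Q* ≈ 2,867 gearboxes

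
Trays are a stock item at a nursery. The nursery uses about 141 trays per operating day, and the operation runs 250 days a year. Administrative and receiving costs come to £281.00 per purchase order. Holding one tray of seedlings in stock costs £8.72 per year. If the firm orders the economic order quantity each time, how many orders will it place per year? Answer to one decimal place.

Annual demand D = 141 × 250 = 35,250.
Q* = √(2DS/H) = √(2 × 35,250 × 281 / 8.72) ≈ 1507.26.
Orders per year = D / Q* = 35,250 / 1507.26 ≈ 23.387.

N ≈ 23.4 orders per year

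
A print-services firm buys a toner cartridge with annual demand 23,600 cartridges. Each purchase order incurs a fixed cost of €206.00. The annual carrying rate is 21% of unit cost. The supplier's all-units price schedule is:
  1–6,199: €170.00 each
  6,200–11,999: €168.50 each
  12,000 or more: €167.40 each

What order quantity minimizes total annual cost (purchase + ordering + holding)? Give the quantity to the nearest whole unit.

Q* ≈ 522 cartridges

Holding cost per unit per year at price C is H = 0.21·C.
Candidates are each tier's EOQ (if it falls in that tier) and each price-break quantity.
EOQ at €170.00 = 521.9 (feasible in tier 1): TC = 23,600×€170.00 + (23,600/521.9)×206 + (521.9/2)×0.21×€170.00 = €4,030,631.11.
EOQ at €168.50 = 524.2 < 6200, so use break Q=6200: TC = 23,600×€168.50 + (23,600/6200.0)×206 + (6200.0/2)×0.21×€168.50 = €4,087,077.63.
EOQ at €167.40 = 525.9 < 12000, so use break Q=12000: TC = 23,600×€167.40 + (23,600/12000.0)×206 + (12000.0/2)×0.21×€167.40 = €4,161,969.13.
Lowest total cost is €4,030,631.11 at Q = 521.9.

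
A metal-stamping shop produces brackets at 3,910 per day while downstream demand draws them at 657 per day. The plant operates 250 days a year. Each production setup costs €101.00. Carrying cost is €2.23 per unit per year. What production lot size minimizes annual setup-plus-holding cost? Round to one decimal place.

Q* ≈ 4,228.9 brackets

Annual demand D = 657 × 250 = 164,250.
Production build-up factor (1 − d/p) = 1 − 657/3,910 = 0.8320.
Q* = √(2DS / (H(1 − d/p))) = √(2 × 164,250 × 101 / (2.23 × 0.8320)).
= √(33,178,500 / 1.8553) ≈ 4228.850.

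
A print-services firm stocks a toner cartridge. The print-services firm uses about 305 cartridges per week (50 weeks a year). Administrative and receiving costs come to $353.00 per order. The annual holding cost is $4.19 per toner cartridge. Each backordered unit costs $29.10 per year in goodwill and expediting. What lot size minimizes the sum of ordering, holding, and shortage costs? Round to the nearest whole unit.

Q* ≈ 1,715 cartridges

Annual demand D = 305 × 50 = 15,250.
With planned backorders, Q* = √(2DS/H) · √((H+B)/B).
√(2DS/H) = √(2 × 15,250 × 353 / 4.19) = 1602.988.
√((H+B)/B) = √((4.19+29.1)/29.1) = 1.0696.
Q* ≈ 1714.513.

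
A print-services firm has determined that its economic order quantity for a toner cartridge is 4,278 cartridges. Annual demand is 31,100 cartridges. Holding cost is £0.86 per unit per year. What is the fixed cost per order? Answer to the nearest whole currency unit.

S ≈ £253

Invert the EOQ relation Q*² = 2DS/H.
From Q* = √(2DS/H): S = Q*²H / (2D) = 4,278² × 0.86 / (2 × 31,100) = 253.0403.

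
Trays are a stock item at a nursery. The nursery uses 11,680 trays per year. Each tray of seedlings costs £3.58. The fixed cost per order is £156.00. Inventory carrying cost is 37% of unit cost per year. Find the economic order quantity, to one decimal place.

Q* ≈ 1,658.7 trays

Holding cost H = 0.37 × £3.58 = £1.3246 per unit per year.
EOQ = √(2DS / H) = √(2 × 11,680 × 156 / 1.3246).
= √(3,644,160 / 1.3246) = √2,751,139.9668 ≈ 1658.656.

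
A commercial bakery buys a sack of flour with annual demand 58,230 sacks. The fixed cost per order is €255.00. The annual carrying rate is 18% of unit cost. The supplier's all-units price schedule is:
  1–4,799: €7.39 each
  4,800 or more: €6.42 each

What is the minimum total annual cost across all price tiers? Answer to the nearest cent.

Holding cost per unit per year at price C is H = 0.18·C.
Candidates are each tier's EOQ (if it falls in that tier) and each price-break quantity.
EOQ at €7.39 = 4725.0 (feasible in tier 1): TC = 58,230×€7.39 + (58,230/4725.0)×255 + (4725.0/2)×0.18×€7.39 = €436,604.87.
EOQ at €6.42 = 5069.4 (feasible in tier 2): TC = 58,230×€6.42 + (58,230/5069.4)×255 + (5069.4/2)×0.18×€6.42 = €379,694.77.
Lowest total cost among the candidates is at Q = 5069.4.

TC* ≈ €379,694.77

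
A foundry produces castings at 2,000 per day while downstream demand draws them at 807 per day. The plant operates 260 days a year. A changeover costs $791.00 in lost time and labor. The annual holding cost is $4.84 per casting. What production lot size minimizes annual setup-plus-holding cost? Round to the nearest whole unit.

Annual demand D = 807 × 260 = 209,820.
Production build-up factor (1 − d/p) = 1 − 807/2,000 = 0.5965.
Q* = √(2DS / (H(1 − d/p))) = √(2 × 209,820 × 791 / (4.84 × 0.5965)).
= √(331,935,240 / 2.8871) ≈ 10722.567.

Q* ≈ 10,723 castings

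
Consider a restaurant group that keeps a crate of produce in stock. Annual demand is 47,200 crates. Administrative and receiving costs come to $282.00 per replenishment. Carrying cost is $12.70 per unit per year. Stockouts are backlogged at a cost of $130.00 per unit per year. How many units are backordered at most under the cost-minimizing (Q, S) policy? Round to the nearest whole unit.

S* ≈ 135 crates

With planned backorders, Q* = √(2DS/H) · √((H+B)/B).
√(2DS/H) = √(2 × 47,200 × 282 / 12.7) = 1447.800.
√((H+B)/B) = √((12.7+130)/130) = 1.0477.
Q* ≈ 1516.872.
S* = Q* · H/(H+B) = 1516.872 × 12.7/142.7 ≈ 134.998.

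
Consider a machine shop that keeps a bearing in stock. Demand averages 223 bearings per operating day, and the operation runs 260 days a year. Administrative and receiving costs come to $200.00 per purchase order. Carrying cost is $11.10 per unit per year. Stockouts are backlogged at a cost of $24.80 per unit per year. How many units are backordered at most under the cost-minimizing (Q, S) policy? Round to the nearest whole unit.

Annual demand D = 223 × 260 = 57,980.
With planned backorders, Q* = √(2DS/H) · √((H+B)/B).
√(2DS/H) = √(2 × 57,980 × 200 / 11.1) = 1445.465.
√((H+B)/B) = √((11.1+24.8)/24.8) = 1.2032.
Q* ≈ 1739.118.
S* = Q* · H/(H+B) = 1739.118 × 11.1/35.9 ≈ 537.722.

S* ≈ 538 bearings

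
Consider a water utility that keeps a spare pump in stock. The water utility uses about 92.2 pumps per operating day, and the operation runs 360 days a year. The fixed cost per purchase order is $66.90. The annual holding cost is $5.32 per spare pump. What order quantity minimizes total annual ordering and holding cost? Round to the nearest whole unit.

Q* ≈ 914 pumps

Annual demand D = 92.2 × 360 = 33,192.
EOQ = √(2DS / H) = √(2 × 33,192 × 66.9 / 5.32).
= √(4,441,089.6 / 5.32) = √834,791.2782 ≈ 913.669.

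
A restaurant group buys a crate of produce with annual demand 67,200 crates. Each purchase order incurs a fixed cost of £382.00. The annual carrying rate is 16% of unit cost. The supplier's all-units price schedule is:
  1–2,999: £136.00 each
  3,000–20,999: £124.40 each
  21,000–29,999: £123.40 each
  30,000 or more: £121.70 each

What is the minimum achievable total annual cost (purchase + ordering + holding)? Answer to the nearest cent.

TC* ≈ £8,398,092.80

Holding cost per unit per year at price C is H = 0.16·C.
Evaluate total cost at each tier's feasible EOQ or, if the EOQ is below the tier, at the tier's minimum quantity.
EOQ at £136.00 = 1536.0 (feasible in tier 1): TC = 67,200×£136.00 + (67,200/1536.0)×382 + (1536.0/2)×0.16×£136.00 = £9,172,624.18.
EOQ at £124.40 = 1606.1 < 3000, so use break Q=3000: TC = 67,200×£124.40 + (67,200/3000.0)×382 + (3000.0/2)×0.16×£124.40 = £8,398,092.80.
EOQ at £123.40 = 1612.6 < 21000, so use break Q=21000: TC = 67,200×£123.40 + (67,200/21000.0)×382 + (21000.0/2)×0.16×£123.40 = £8,501,014.40.
EOQ at £121.70 = 1623.8 < 30000, so use break Q=30000: TC = 67,200×£121.70 + (67,200/30000.0)×382 + (30000.0/2)×0.16×£121.70 = £8,471,175.68.
Lowest total cost among the candidates is at Q = 3000.0.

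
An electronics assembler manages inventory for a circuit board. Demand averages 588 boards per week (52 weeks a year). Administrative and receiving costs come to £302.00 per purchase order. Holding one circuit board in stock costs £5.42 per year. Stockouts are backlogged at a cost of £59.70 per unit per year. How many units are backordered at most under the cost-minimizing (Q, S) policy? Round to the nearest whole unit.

S* ≈ 160 boards

Annual demand D = 588 × 52 = 30,576.
With planned backorders, Q* = √(2DS/H) · √((H+B)/B).
√(2DS/H) = √(2 × 30,576 × 302 / 5.42) = 1845.904.
√((H+B)/B) = √((5.42+59.7)/59.7) = 1.0444.
Q* ≈ 1927.876.
S* = Q* · H/(H+B) = 1927.876 × 5.42/65.12 ≈ 160.459.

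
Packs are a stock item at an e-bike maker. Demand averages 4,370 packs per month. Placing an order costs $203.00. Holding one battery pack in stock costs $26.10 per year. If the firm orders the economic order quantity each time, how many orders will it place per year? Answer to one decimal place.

Annual demand D = 4,370 × 12 = 52,440.
Q* = √(2DS/H) = √(2 × 52,440 × 203 / 26.1) ≈ 903.18.
Orders per year = D / Q* = 52,440 / 903.18 ≈ 58.062.

N ≈ 58.1 orders per year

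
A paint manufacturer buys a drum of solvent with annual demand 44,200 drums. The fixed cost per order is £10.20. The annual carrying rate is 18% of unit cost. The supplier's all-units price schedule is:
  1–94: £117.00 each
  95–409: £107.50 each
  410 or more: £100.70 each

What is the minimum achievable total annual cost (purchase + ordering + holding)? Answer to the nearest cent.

Holding cost per unit per year at price C is H = 0.18·C.
Candidates are each tier's EOQ (if it falls in that tier) and each price-break quantity.
Tier 1 (£117.00): EOQ = 206.9 exceeds tier's upper bound 94, so this tier is dominated.
EOQ at £107.50 = 215.9 (feasible in tier 2): TC = 44,200×£107.50 + (44,200/215.9)×10.2 + (215.9/2)×0.18×£107.50 = £4,755,677.02.
EOQ at £100.70 = 223.0 < 410, so use break Q=410: TC = 44,200×£100.70 + (44,200/410.0)×10.2 + (410.0/2)×0.18×£100.70 = £4,455,755.44.
Lowest total cost among the candidates is at Q = 410.0.

TC* ≈ £4,455,755.44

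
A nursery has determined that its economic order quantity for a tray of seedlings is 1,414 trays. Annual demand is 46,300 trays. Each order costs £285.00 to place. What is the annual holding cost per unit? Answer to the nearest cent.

H ≈ £13.20

The basic EOQ model gives Q* = √(2DS/H); rearrange for the unknown.
From Q* = √(2DS/H): H = 2DS / Q*² = 2 × 46,300 × 285 / 1,414² = 13.1995.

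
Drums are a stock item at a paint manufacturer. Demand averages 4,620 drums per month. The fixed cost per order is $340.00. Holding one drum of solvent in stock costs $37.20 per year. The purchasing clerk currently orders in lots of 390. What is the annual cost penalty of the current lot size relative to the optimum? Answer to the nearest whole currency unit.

Annual demand D = 4,620 × 12 = 55,440.
EOQ = √(2DS/H) = √(2 × 55,440 × 340 / 37.2) ≈ 1006.69.
Cost at Q* = (D/Q*)S + (Q*/2)H = √(2DSH) ≈ $37,448.77.
Cost at Q = 390: (55,440/390)×340 + (390/2)×37.2 = $48,332.31 + $7,254.00 = $55,586.31.
Excess = $55,586.31 − $37,448.77 = $18,137.54.

Extra cost ≈ $18,138 per year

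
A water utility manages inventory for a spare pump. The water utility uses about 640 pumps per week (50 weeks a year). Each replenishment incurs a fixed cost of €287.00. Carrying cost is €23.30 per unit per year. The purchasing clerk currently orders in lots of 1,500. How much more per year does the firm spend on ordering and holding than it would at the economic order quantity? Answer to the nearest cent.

Extra cost ≈ €2,910.12 per year

Annual demand D = 640 × 50 = 32,000.
EOQ = √(2DS/H) = √(2 × 32,000 × 287 / 23.3) ≈ 887.88.
Cost at Q* = (D/Q*)S + (Q*/2)H = √(2DSH) ≈ €20,687.54.
Cost at Q = 1,500: (32,000/1,500)×287 + (1,500/2)×23.3 = €6,122.67 + €17,475.00 = €23,597.67.
Excess = €23,597.67 − €20,687.54 = €2,910.12.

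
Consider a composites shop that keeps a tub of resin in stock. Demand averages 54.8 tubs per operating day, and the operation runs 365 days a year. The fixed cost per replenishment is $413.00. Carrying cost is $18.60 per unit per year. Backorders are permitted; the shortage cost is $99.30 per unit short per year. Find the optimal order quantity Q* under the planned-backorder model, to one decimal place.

Q* ≈ 1,027.0 tubs

Annual demand D = 54.8 × 365 = 20,002.
With planned backorders, Q* = √(2DS/H) · √((H+B)/B).
√(2DS/H) = √(2 × 20,002 × 413 / 18.6) = 942.476.
√((H+B)/B) = √((18.6+99.3)/99.3) = 1.0896.
Q* ≈ 1026.958.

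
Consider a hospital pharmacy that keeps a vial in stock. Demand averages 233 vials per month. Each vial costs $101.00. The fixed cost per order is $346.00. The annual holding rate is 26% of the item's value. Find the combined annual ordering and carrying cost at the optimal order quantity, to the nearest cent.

Annual demand D = 233 × 12 = 2,796.
Holding cost H = 0.26 × $101.00 = $26.2600 per unit per year.
EOQ = √(2DS/H) = √(2 × 2,796 × 346 / 26.26) ≈ 271.44.
At the optimum the two cost components are equal, so total cost = 2·(Q*/2)H = Q*·H.
Minimum total = √(2DSH) = √(2 × 2,796 × 346 × 26.26) ≈ 7128.021.

TC* ≈ $7,128.02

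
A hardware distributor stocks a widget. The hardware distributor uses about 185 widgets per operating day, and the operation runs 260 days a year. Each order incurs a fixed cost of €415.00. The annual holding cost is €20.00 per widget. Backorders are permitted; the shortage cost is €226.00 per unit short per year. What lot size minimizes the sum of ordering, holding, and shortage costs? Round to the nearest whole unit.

Q* ≈ 1,474 widgets

Annual demand D = 185 × 260 = 48,100.
With planned backorders, Q* = √(2DS/H) · √((H+B)/B).
√(2DS/H) = √(2 × 48,100 × 415 / 20) = 1412.852.
√((H+B)/B) = √((20+226)/226) = 1.0433.
Q* ≈ 1474.042.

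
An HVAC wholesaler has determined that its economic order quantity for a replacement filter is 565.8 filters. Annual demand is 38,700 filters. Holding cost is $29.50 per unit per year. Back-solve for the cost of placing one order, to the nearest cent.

S ≈ $122.01

The basic EOQ model gives Q* = √(2DS/H); rearrange for the unknown.
From Q* = √(2DS/H): S = Q*²H / (2D) = 565.8² × 29.5 / (2 × 38,700) = 122.0132.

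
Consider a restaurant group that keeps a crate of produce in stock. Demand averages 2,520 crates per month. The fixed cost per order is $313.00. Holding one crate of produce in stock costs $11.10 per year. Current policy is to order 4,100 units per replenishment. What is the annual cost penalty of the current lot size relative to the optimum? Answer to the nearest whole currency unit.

Extra cost ≈ $10,568 per year

Annual demand D = 2,520 × 12 = 30,240.
EOQ = √(2DS/H) = √(2 × 30,240 × 313 / 11.1) ≈ 1305.92.
Cost at Q* = (D/Q*)S + (Q*/2)H = √(2DSH) ≈ $14,495.71.
Cost at Q = 4,100: (30,240/4,100)×313 + (4,100/2)×11.1 = $2,308.57 + $22,755.00 = $25,063.57.
Excess = $25,063.57 − $14,495.71 = $10,567.85.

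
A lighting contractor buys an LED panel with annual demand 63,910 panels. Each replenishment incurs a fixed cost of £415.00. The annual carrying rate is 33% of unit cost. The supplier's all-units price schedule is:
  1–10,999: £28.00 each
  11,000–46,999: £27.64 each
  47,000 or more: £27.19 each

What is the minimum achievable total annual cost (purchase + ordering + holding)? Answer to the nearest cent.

TC* ≈ £1,811,619.07

Holding cost per unit per year at price C is H = 0.33·C.
For each price level, check whether its EOQ is feasible; otherwise the best quantity at that price is the breakpoint.
EOQ at £28.00 = 2396.0 (feasible in tier 1): TC = 63,910×£28.00 + (63,910/2396.0)×415 + (2396.0/2)×0.33×£28.00 = £1,811,619.07.
EOQ at £27.64 = 2411.6 < 11000, so use break Q=11000: TC = 63,910×£27.64 + (63,910/11000.0)×415 + (11000.0/2)×0.33×£27.64 = £1,819,050.15.
EOQ at £27.19 = 2431.4 < 47000, so use break Q=47000: TC = 63,910×£27.19 + (63,910/47000.0)×415 + (47000.0/2)×0.33×£27.19 = £1,949,135.66.
Lowest total cost among the candidates is at Q = 2396.0.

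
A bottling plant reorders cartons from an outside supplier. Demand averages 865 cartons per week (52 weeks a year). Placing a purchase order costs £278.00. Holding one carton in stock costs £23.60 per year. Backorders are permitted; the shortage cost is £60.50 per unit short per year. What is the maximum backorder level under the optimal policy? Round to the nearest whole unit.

S* ≈ 341 cartons

Annual demand D = 865 × 52 = 44,980.
With planned backorders, Q* = √(2DS/H) · √((H+B)/B).
√(2DS/H) = √(2 × 44,980 × 278 / 23.6) = 1029.416.
√((H+B)/B) = √((23.6+60.5)/60.5) = 1.1790.
Q* ≈ 1213.700.
S* = Q* · H/(H+B) = 1213.700 × 23.6/84.1 ≈ 340.587.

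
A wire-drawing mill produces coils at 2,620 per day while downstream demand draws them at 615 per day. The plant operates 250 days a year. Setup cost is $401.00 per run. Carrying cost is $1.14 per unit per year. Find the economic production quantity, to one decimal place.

Q* ≈ 11,888.7 coils

Annual demand D = 615 × 250 = 153,750.
Production build-up factor (1 − d/p) = 1 − 615/2,620 = 0.7653.
Q* = √(2DS / (H(1 − d/p))) = √(2 × 153,750 × 401 / (1.14 × 0.7653)).
= √(123,307,500 / 0.8724) ≈ 11888.739.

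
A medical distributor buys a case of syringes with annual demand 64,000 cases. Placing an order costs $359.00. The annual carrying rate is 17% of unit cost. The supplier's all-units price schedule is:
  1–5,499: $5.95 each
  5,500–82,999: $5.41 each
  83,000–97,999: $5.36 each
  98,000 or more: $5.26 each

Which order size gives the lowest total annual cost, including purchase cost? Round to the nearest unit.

Q* ≈ 7,069 cases

Holding cost per unit per year at price C is H = 0.17·C.
Evaluate total cost at each tier's feasible EOQ or, if the EOQ is below the tier, at the tier's minimum quantity.
Tier 1 ($5.95): EOQ = 6740.1 exceeds tier's upper bound 5499, so this tier is dominated.
EOQ at $5.41 = 7068.5 (feasible in tier 2): TC = 64,000×$5.41 + (64,000/7068.5)×359 + (7068.5/2)×0.17×$5.41 = $352,740.93.
EOQ at $5.36 = 7101.4 < 83000, so use break Q=83000: TC = 64,000×$5.36 + (64,000/83000.0)×359 + (83000.0/2)×0.17×$5.36 = $381,131.62.
EOQ at $5.26 = 7168.6 < 98000, so use break Q=98000: TC = 64,000×$5.26 + (64,000/98000.0)×359 + (98000.0/2)×0.17×$5.26 = $380,690.25.
Lowest total cost is $352,740.93 at Q = 7068.5.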